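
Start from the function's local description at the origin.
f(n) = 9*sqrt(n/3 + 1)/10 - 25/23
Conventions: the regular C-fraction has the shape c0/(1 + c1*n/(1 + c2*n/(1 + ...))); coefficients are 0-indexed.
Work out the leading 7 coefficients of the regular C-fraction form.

Taylor coefficients (expand at 0): a_0 = -43/230, a_1 = 3/20, a_2 = -1/80, a_3 = 1/480, a_4 = -1/2304, a_5 = 7/69120, a_6 = -7/276480.
c0 = a_0 = -43/230. Peel one level at a time: if S = 1 + c*n/S' with S'(0) = 1, then c is the n-coefficient of S and S' = c*n/(S - 1).
S_1 = c0/f = 1 + (69/86)*n + (8533/14792)*n^2 + ...; c1 = 69/86.
S_2 = c1*n/(S_1 - 1) = 1 + (-371/516)*n + (-1/144)*n^2 + ...; c2 = -371/516.
S_3 = c2*n/(S_2 - 1) = 1 + (-43/4452)*n + (33755/19820304)*n^2 + ...; c3 = -43/4452.
S_4 = c3*n/(S_3 - 1) = 1 + (785/4452)*n + (-1/144)*n^2 + ...; c4 = 785/4452.
S_5 = c4*n/(S_4 - 1) = 1 + (371/9420)*n + (-444829/88736400)*n^2 + ...; c5 = 371/9420.
S_6 = c5*n/(S_5 - 1) = 1 + (1199/9420)*n + ...; c6 = 1199/9420.

The regular C-fraction coefficients are [-43/230, 69/86, -371/516, -43/4452, 785/4452, 371/9420, 1199/9420].


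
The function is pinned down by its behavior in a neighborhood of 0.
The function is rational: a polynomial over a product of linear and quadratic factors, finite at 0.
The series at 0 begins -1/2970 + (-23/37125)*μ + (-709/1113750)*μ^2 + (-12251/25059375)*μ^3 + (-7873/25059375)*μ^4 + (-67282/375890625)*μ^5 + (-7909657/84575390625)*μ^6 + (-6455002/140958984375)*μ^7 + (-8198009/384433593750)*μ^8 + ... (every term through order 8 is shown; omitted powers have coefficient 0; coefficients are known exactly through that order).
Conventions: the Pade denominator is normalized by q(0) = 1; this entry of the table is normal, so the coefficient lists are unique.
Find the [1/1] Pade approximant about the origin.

Taylor coefficients needed (read off): a_0 = -1/2970, a_1 = -23/37125, a_2 = -709/1113750.
Write the denominator as Q(μ) = 1 + q1*μ. Requiring Q*f - P = O(μ^3) with deg P <= 1 kills the coefficients of μ^2..μ^2 in Q*f:
  μ^2: a_2 + q1*a_1 = 0, i.e. -709/1113750 + (-23/37125)*q1 = 0.
Solving this linear system: q1 = -709/690.
The numerator is Q*f truncated at degree 1: P0 = a_0 = -1/2970; P1 = a_1 + q1*a_0 = -2803/10246500.

The Pade approximant has numerator coefficients [-1/2970, -2803/10246500]; denominator coefficients [1, -709/690].


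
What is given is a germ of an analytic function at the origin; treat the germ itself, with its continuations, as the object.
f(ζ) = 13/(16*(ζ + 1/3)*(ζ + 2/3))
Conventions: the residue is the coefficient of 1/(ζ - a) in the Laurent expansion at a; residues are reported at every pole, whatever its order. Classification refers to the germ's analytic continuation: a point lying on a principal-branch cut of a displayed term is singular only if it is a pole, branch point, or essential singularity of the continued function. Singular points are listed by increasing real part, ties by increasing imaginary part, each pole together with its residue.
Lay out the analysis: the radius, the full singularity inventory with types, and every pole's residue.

Radius of convergence at 0: 1/3.
At -2/3: a pole of order 1; residue -39/16.
At -1/3: a pole of order 1; residue 39/16.

Denominator factor (ζ + 2/3): pole of order 1 at -2/3, modulus 2/3.
Denominator factor (ζ + 1/3): pole of order 1 at -1/3, modulus 1/3.
The radius of convergence is the smallest modulus among the singular points: 1/3.
At the order-1 pole -2/3 set g(ζ) = (ζ - (-2/3))*f(ζ) = 13/(16*(ζ + 1/3)).
Simple pole: residue = g(a) at a = -2/3, which is -39/16.
At the order-1 pole -1/3 set g(ζ) = (ζ - (-1/3))*f(ζ) = 13/(16*(ζ + 2/3)).
Simple pole: residue = g(a) at a = -1/3, which is 39/16.
List the singular points by increasing real part (a conjugate pair: the negative imaginary part first).


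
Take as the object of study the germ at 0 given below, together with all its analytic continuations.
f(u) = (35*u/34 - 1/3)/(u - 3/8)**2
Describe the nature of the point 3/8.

The point is a pole of order 2.

The denominator factor u - 3/8 vanishes at 3/8 and appears to the power 2; the numerator there equals 43/816, nonzero, and no other factor vanishes.
Hence a pole whose order is the multiplicity, 2.


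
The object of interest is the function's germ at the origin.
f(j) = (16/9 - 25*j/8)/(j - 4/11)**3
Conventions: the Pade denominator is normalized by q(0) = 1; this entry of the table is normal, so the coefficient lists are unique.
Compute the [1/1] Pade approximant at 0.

The Pade approximant has numerator coefficients [-1331/36, -81961649/1276416]; denominator coefficients [1, -5269/1108].

Taylor coefficients needed (expand at 0): a_0 = -1331/36, a_1 = -368687/1536, a_2 = -7013039/6144.
Write the denominator as Q(j) = 1 + q1*j. Requiring Q*f - P = O(j^3) with deg P <= 1 kills the coefficients of j^2..j^2 in Q*f:
  j^2: a_2 + q1*a_1 = 0, i.e. -7013039/6144 + (-368687/1536)*q1 = 0.
Solving this linear system: q1 = -5269/1108.
The numerator is Q*f truncated at degree 1: P0 = a_0 = -1331/36; P1 = a_1 + q1*a_0 = -81961649/1276416.


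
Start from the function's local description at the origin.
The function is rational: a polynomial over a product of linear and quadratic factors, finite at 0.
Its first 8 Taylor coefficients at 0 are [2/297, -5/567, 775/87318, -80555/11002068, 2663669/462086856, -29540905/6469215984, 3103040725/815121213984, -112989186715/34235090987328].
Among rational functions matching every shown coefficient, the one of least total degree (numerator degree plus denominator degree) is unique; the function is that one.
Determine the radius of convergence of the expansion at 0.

The radius of convergence is -5/7 + (2/7)*sqrt(43).

No rational of total degree below 4 reproduces all 8 coefficients; solving the [0/4] Pade equations on them gives f(χ) = -2/(33*(χ**2 - 10*χ/7 - 3)*(χ**2 + 5*χ/2 + 3)), whose expansion matches every shown term.
Denominator factor (χ**2 - 10*χ/7 - 3): discriminant 688/49, real irrational roots 5/7 + (2/7)*sqrt(43) and 5/7 - (2/7)*sqrt(43); poles of order 1, moduli 5/7 + (2/7)*sqrt(43) and -5/7 + (2/7)*sqrt(43).
Denominator factor (χ**2 + 5*χ/2 + 3): discriminant -23/4, complex-conjugate roots (-5/4) + ((1/4)*sqrt(23))*i and (-5/4) - ((1/4)*sqrt(23))*i; poles of order 1, moduli sqrt(3) and sqrt(3).
The radius of convergence is the smallest modulus among the singular points: -5/7 + (2/7)*sqrt(43).


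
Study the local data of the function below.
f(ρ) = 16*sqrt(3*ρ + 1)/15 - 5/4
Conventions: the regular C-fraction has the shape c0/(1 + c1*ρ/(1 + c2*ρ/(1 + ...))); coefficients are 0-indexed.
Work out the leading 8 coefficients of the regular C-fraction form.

The regular C-fraction coefficients are [-11/60, 96/11, -351/44, -11/156, 245/156, 351/980, 1119/980, 735/1492].

Taylor coefficients (expand at 0): a_0 = -11/60, a_1 = 8/5, a_2 = -6/5, a_3 = 9/5, a_4 = -27/8, a_5 = 567/80, a_6 = -5103/320, a_7 = 24057/640.
c0 = a_0 = -11/60. Peel one level at a time: if S = 1 + c*ρ/S' with S'(0) = 1, then c is the ρ-coefficient of S and S' = c*ρ/(S - 1).
S_1 = c0/f = 1 + (96/11)*ρ + (8424/121)*ρ^2 + ...; c1 = 96/11.
S_2 = c1*ρ/(S_1 - 1) = 1 + (-351/44)*ρ + (-9/16)*ρ^2 + ...; c2 = -351/44.
S_3 = c2*ρ/(S_2 - 1) = 1 + (-11/156)*ρ + (2695/24336)*ρ^2 + ...; c3 = -11/156.
S_4 = c3*ρ/(S_3 - 1) = 1 + (245/156)*ρ + (-9/16)*ρ^2 + ...; c4 = 245/156.
S_5 = c4*ρ/(S_4 - 1) = 1 + (351/980)*ρ + (-392769/960400)*ρ^2 + ...; c5 = 351/980.
S_6 = c5*ρ/(S_5 - 1) = 1 + (1119/980)*ρ + (-9/16)*ρ^2 + ...; c6 = 1119/980.
S_7 = c6*ρ/(S_6 - 1) = 1 + (735/1492)*ρ + ...; c7 = 735/1492.


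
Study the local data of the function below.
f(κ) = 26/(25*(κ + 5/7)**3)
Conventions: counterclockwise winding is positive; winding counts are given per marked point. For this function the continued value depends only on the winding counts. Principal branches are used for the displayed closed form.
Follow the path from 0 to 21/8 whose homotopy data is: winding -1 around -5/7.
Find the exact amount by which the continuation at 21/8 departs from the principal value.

Continued minus principal equals 0.

The function is rational, hence single-valued: continuing it around any pole returns the same value, so the difference is 0.


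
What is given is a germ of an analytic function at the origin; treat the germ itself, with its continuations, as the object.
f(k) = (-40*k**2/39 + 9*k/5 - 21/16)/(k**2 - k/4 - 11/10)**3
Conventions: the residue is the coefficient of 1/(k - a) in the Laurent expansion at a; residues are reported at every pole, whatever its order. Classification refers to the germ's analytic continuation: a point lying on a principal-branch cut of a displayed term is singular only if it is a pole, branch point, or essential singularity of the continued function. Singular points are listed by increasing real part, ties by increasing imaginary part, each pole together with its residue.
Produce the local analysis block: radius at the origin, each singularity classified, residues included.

Radius of convergence at 0: -1/8 + (1/40)*sqrt(1785).
At 1/8 - (1/40)*sqrt(1785): a pole of order 3; residue (480640/197163603)*sqrt(1785).
At 1/8 + (1/40)*sqrt(1785): a pole of order 3; residue -(480640/197163603)*sqrt(1785).

Denominator factor (k**2 - k/4 - 11/10)^3: discriminant 357/80, real irrational roots 1/8 + (1/40)*sqrt(1785) and 1/8 - (1/40)*sqrt(1785); poles of order 3, moduli 1/8 + (1/40)*sqrt(1785) and -1/8 + (1/40)*sqrt(1785).
The radius of convergence is the smallest modulus among the singular points: -1/8 + (1/40)*sqrt(1785).
The factor k**2 - k/4 - 11/10 splits as (k - a)(k - a') with a = 1/8 - (1/40)*sqrt(1785), a' = 1/8 + (1/40)*sqrt(1785). At the order-3 pole a set g(k) = (k - a)^3*f(k) = [-40*k**2/39 + 9*k/5 - 21/16] / (k - a')^3.
Order-3 pole: residue = g''(a)/2; g''(1/8 - (1/40)*sqrt(1785)) = (961280/197163603)*sqrt(1785), so the residue is (480640/197163603)*sqrt(1785).
The factor k**2 - k/4 - 11/10 splits as (k - a)(k - a') with a = 1/8 + (1/40)*sqrt(1785), a' = 1/8 - (1/40)*sqrt(1785). At the order-3 pole a set g(k) = (k - a)^3*f(k) = [-40*k**2/39 + 9*k/5 - 21/16] / (k - a')^3.
Order-3 pole: residue = g''(a)/2; g''(1/8 + (1/40)*sqrt(1785)) = -(961280/197163603)*sqrt(1785), so the residue is -(480640/197163603)*sqrt(1785).
List the singular points by increasing real part (a conjugate pair: the negative imaginary part first).


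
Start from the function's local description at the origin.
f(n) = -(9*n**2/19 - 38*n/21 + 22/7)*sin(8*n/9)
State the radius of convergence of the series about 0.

The factor -sin(8*n/9) is entire and contributes no finite singular point.
The polynomial part has no poles.
No finite singular points: the Taylor series at 0 converges everywhere.

The radius of convergence is infinite.


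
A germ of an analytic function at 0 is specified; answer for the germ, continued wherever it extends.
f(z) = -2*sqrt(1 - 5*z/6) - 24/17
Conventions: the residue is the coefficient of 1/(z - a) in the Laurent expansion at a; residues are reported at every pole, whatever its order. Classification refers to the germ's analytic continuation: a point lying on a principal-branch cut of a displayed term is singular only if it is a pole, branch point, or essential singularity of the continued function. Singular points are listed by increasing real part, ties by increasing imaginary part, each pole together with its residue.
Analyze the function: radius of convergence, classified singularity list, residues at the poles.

Radius of convergence at 0: 6/5.
At 6/5: an algebraic (square-root) branch point.

Branch term (-2)*sqrt(1 - z/(6/5)): its argument vanishes at z = 6/5, a square-root branch point, modulus 6/5.
The radius of convergence is the smallest modulus among the singular points: 6/5.


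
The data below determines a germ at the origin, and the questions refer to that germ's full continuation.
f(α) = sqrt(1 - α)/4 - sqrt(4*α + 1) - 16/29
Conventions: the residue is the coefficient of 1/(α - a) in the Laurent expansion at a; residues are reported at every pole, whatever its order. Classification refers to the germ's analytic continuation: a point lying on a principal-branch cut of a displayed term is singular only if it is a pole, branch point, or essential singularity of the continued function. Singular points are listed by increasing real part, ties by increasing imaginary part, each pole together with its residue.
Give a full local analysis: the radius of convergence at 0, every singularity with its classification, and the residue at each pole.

Radius of convergence at 0: 1/4.
At -1/4: an algebraic (square-root) branch point.
At 1: an algebraic (square-root) branch point.

Branch term (-1)*sqrt(1 - α/(-1/4)): its argument vanishes at α = -1/4, a square-root branch point, modulus 1/4.
Branch term (1/4)*sqrt(1 - α/(1)): its argument vanishes at α = 1, a square-root branch point, modulus 1.
The radius of convergence is the smallest modulus among the singular points: 1/4.
List the singular points by increasing real part (a conjugate pair: the negative imaginary part first).


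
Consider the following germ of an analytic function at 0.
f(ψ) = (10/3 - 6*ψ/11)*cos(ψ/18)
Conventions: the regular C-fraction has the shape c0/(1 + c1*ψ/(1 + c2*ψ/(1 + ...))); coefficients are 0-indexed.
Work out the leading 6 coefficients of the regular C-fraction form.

The regular C-fraction coefficients are [10/3, 9/55, -55513/320760, 55/5832, 825/111026, 953859/6106430].

Taylor coefficients (expand at 0): a_0 = 10/3, a_1 = -6/11, a_2 = -5/972, a_3 = 1/1188, a_4 = 5/3779136, a_5 = -1/4618944.
c0 = a_0 = 10/3. Peel one level at a time: if S = 1 + c*ψ/S' with S'(0) = 1, then c is the ψ-coefficient of S and S' = c*ψ/(S - 1).
S_1 = c0/f = 1 + (9/55)*ψ + (55513/1960200)*ψ^2 + ...; c1 = 9/55.
S_2 = c1*ψ/(S_1 - 1) = 1 + (-55513/320760)*ψ + (55513/34012224)*ψ^2 + ...; c2 = -55513/320760.
S_3 = c2*ψ/(S_2 - 1) = 1 + (55/5832)*ψ + (-15125/215834544)*ψ^2 + ...; c3 = 55/5832.
S_4 = c3*ψ/(S_3 - 1) = 1 + (825/111026)*ψ + (-14307885/12326772676)*ψ^2 + ...; c4 = 825/111026.
S_5 = c4*ψ/(S_4 - 1) = 1 + (953859/6106430)*ψ + ...; c5 = 953859/6106430.


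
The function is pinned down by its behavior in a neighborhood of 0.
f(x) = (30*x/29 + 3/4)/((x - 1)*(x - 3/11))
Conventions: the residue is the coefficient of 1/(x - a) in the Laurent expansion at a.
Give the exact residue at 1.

At the order-1 pole 1 set g(x) = (x - (1))*f(x) = (30*x/29 + 3/4)/(x - 3/11).
Simple pole: residue = g(a) at a = 1, which is 2277/928.

The residue is 2277/928.


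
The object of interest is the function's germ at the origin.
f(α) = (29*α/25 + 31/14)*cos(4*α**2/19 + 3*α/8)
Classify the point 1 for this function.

The point is a regular point.

There is no denominator, hence no pole anywhere.
The factor cos(4*α**2/19 + 3*α/8) is entire.
So the germ continues analytically to 1.


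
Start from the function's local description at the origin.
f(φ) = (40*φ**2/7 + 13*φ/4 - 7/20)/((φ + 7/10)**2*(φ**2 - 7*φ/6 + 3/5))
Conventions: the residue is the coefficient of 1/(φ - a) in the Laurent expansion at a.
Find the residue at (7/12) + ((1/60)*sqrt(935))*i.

The residue is (70425/59488) - ((6455985/77869792)*sqrt(935))*i.

The factor φ**2 - 7*φ/6 + 3/5 splits as (φ - a)(φ - a') with a = (7/12) + ((1/60)*sqrt(935))*i, a' = (7/12) - ((1/60)*sqrt(935))*i. At the order-1 pole a set g(φ) = (φ - a)*f(φ) = [(40*φ**2/7 + 13*φ/4 - 7/20)/(φ + 7/10)**2] / (φ - a').
Simple pole: residue = g(a) at a = (7/12) + ((1/60)*sqrt(935))*i, which is (70425/59488) - ((6455985/77869792)*sqrt(935))*i.


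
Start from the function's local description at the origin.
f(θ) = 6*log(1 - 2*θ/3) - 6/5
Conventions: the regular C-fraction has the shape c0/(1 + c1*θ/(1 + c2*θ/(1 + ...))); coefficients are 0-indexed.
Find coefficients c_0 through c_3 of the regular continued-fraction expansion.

Taylor coefficients (expand at 0): a_0 = -6/5, a_1 = -4, a_2 = -4/3, a_3 = -16/27.
c0 = a_0 = -6/5. Peel one level at a time: if S = 1 + c*θ/S' with S'(0) = 1, then c is the θ-coefficient of S and S' = c*θ/(S - 1).
S_1 = c0/f = 1 + (-10/3)*θ + (10)*θ^2 + ...; c1 = -10/3.
S_2 = c1*θ/(S_1 - 1) = 1 + (3)*θ + (-1/27)*θ^2 + ...; c2 = 3.
S_3 = c2*θ/(S_2 - 1) = 1 + (1/81)*θ + ...; c3 = 1/81.

The regular C-fraction coefficients are [-6/5, -10/3, 3, 1/81].


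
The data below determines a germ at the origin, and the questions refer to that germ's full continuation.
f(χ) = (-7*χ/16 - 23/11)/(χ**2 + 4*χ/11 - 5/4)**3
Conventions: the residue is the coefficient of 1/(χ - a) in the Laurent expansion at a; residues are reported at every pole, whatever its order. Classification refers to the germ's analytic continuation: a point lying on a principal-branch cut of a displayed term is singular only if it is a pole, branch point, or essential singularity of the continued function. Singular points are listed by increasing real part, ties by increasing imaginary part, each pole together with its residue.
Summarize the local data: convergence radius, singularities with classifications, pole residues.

Radius of convergence at 0: -2/11 + (3/22)*sqrt(69).
At -2/11 - (3/22)*sqrt(69): a pole of order 3; residue (863819/35478972)*sqrt(69).
At -2/11 + (3/22)*sqrt(69): a pole of order 3; residue -(863819/35478972)*sqrt(69).

Denominator factor (χ**2 + 4*χ/11 - 5/4)^3: discriminant 621/121, real irrational roots -2/11 + (3/22)*sqrt(69) and -2/11 - (3/22)*sqrt(69); poles of order 3, moduli -2/11 + (3/22)*sqrt(69) and 2/11 + (3/22)*sqrt(69).
The radius of convergence is the smallest modulus among the singular points: -2/11 + (3/22)*sqrt(69).
The factor χ**2 + 4*χ/11 - 5/4 splits as (χ - a)(χ - a') with a = -2/11 - (3/22)*sqrt(69), a' = -2/11 + (3/22)*sqrt(69). At the order-3 pole a set g(χ) = (χ - a)^3*f(χ) = [-7*χ/16 - 23/11] / (χ - a')^3.
Order-3 pole: residue = g''(a)/2; g''(-2/11 - (3/22)*sqrt(69)) = (863819/17739486)*sqrt(69), so the residue is (863819/35478972)*sqrt(69).
The factor χ**2 + 4*χ/11 - 5/4 splits as (χ - a)(χ - a') with a = -2/11 + (3/22)*sqrt(69), a' = -2/11 - (3/22)*sqrt(69). At the order-3 pole a set g(χ) = (χ - a)^3*f(χ) = [-7*χ/16 - 23/11] / (χ - a')^3.
Order-3 pole: residue = g''(a)/2; g''(-2/11 + (3/22)*sqrt(69)) = -(863819/17739486)*sqrt(69), so the residue is -(863819/35478972)*sqrt(69).
List the singular points by increasing real part (a conjugate pair: the negative imaginary part first).


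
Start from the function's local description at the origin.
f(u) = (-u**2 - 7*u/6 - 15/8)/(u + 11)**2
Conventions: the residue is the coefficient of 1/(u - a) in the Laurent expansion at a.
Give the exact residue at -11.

The residue is 125/6.

At the order-2 pole -11 set g(u) = (u - (-11))^2*f(u) = -u**2 - 7*u/6 - 15/8.
Order-2 pole: residue = g'(a); g'(-11) = 125/6, so the residue is 125/6.


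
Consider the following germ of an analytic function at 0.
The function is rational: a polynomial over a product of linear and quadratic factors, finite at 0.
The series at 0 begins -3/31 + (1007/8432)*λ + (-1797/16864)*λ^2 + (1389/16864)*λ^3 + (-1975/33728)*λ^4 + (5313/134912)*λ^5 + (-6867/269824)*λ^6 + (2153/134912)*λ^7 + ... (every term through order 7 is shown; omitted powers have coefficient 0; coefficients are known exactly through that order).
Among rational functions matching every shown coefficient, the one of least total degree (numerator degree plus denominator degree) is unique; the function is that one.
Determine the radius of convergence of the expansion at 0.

No rational of total degree below 4 reproduces all 8 coefficients; solving the [1/3] Pade equations on them gives f(λ) = (-7*λ/34 - 24/31)/(λ + 2)**3, whose expansion matches every shown term.
Denominator factor (λ + 2)^3: pole of order 3 at -2, modulus 2.
The radius of convergence is the smallest modulus among the singular points: 2.

The radius of convergence is 2.


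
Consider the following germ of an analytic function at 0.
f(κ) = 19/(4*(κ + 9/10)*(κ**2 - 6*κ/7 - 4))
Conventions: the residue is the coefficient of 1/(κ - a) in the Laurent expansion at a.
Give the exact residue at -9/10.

The residue is -3325/1693.

At the order-1 pole -9/10 set g(κ) = (κ - (-9/10))*f(κ) = 19/(4*(κ**2 - 6*κ/7 - 4)).
Simple pole: residue = g(a) at a = -9/10, which is -3325/1693.


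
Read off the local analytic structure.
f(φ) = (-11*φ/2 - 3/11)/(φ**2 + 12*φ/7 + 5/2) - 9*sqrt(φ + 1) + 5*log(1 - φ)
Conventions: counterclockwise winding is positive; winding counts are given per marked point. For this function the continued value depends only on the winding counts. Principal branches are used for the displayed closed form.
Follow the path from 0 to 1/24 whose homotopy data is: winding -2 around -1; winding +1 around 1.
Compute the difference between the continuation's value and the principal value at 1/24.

The rational part is single-valued and drops out of the difference; each branch term changes only by its own monodromy.
(-9)*sqrt(1 - φ/(-1)): winding -2 is even, the square root returns to the same sheet, contribution 0.
(5)*log(1 - φ/(1)): each positive loop around 1 adds 2*pi*i to the log, so winding +1 contributes (5)*(1)*2*pi*i = (10)*pi*i.
Summing the contributions at φ = 1/24 gives (10)*pi*i.

Continued minus principal equals (10)*pi*i.


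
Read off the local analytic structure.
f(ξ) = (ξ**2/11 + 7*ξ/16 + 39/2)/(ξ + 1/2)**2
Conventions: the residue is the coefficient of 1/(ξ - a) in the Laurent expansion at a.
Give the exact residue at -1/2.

At the order-2 pole -1/2 set g(ξ) = (ξ - (-1/2))^2*f(ξ) = ξ**2/11 + 7*ξ/16 + 39/2.
Order-2 pole: residue = g'(a); g'(-1/2) = 61/176, so the residue is 61/176.

The residue is 61/176.


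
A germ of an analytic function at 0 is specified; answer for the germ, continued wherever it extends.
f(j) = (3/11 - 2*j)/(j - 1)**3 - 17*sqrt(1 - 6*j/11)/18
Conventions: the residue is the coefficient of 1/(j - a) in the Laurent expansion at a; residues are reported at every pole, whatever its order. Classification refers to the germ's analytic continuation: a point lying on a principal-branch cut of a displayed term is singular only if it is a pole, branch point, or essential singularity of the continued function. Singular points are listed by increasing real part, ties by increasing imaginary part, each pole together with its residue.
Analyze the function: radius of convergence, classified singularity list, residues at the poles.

Radius of convergence at 0: 1.
At 1: a pole of order 3; residue 0.
At 11/6: an algebraic (square-root) branch point.

Denominator factor (j - 1)^3: pole of order 3 at 1, modulus 1.
Branch term (-17/18)*sqrt(1 - j/(11/6)): its argument vanishes at j = 11/6, a square-root branch point, modulus 11/6.
The radius of convergence is the smallest modulus among the singular points: 1.
The branch term is analytic at 1 and contributes nothing to the residue; only the rational part matters.
At the order-3 pole 1 set g(j) = (j - (1))^3*(rational part) = 3/11 - 2*j.
Order-3 pole: residue = g''(a)/2; g''(1) = 0, so the residue is 0.
List the singular points by increasing real part (a conjugate pair: the negative imaginary part first).


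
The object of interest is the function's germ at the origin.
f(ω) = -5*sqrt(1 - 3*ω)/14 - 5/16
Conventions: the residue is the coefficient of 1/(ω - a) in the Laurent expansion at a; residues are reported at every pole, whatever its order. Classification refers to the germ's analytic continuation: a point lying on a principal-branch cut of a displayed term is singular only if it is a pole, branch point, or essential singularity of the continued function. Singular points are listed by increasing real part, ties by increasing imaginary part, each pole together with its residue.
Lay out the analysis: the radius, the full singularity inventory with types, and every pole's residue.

Radius of convergence at 0: 1/3.
At 1/3: an algebraic (square-root) branch point.

Branch term (-5/14)*sqrt(1 - ω/(1/3)): its argument vanishes at ω = 1/3, a square-root branch point, modulus 1/3.
The radius of convergence is the smallest modulus among the singular points: 1/3.


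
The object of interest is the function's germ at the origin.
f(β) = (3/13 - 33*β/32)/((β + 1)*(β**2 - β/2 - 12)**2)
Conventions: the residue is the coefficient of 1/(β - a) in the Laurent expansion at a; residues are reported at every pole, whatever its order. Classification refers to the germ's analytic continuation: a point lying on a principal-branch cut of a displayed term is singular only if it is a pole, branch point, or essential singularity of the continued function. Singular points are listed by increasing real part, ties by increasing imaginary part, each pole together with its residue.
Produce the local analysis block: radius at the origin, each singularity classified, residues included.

Radius of convergence at 0: 1.
At 1/4 - (1/4)*sqrt(193): a pole of order 2; residue -25/4368 - (106697/162703632)*sqrt(193).
At -1: a pole of order 1; residue 25/2184.
At 1/4 + (1/4)*sqrt(193): a pole of order 2; residue -25/4368 + (106697/162703632)*sqrt(193).


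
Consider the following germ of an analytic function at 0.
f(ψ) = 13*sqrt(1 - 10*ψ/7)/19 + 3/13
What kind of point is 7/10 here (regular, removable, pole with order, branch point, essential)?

The point is an algebraic (square-root) branch point.

The term (13/19)*sqrt(1 - ψ/(7/10)) has argument 1 - 7/10/(7/10) = 0 at 7/10: a square-root (algebraic, two-sheeted) branch point; the remaining terms are analytic or single-valued there.


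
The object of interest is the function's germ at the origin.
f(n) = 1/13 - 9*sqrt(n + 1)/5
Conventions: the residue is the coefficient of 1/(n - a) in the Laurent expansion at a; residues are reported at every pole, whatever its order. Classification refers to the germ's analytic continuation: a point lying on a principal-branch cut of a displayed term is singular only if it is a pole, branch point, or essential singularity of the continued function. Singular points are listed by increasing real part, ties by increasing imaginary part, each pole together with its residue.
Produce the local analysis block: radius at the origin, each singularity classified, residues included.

Branch term (-9/5)*sqrt(1 - n/(-1)): its argument vanishes at n = -1, a square-root branch point, modulus 1.
The radius of convergence is the smallest modulus among the singular points: 1.

Radius of convergence at 0: 1.
At -1: an algebraic (square-root) branch point.


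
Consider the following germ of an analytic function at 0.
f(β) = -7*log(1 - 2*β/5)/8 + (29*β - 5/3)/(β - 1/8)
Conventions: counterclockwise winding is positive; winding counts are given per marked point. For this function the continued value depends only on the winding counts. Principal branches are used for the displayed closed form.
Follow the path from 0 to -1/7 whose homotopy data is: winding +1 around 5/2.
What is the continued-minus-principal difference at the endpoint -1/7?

The rational part is single-valued and drops out of the difference; each branch term changes only by its own monodromy.
(-7/8)*log(1 - β/(5/2)): each positive loop around 5/2 adds 2*pi*i to the log, so winding +1 contributes (-7/8)*(1)*2*pi*i = -(7/4)*pi*i.
Summing the contributions at β = -1/7 gives -(7/4)*pi*i.

Continued minus principal equals -(7/4)*pi*i.


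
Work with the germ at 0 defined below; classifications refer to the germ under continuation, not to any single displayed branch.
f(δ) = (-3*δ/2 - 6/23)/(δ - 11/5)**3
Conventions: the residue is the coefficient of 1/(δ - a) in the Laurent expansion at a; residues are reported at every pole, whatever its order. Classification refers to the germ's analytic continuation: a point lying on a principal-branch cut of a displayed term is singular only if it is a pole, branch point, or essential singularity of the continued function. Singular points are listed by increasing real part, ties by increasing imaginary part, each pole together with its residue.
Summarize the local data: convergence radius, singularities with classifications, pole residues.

Denominator factor (δ - 11/5)^3: pole of order 3 at 11/5, modulus 11/5.
The radius of convergence is the smallest modulus among the singular points: 11/5.
At the order-3 pole 11/5 set g(δ) = (δ - (11/5))^3*f(δ) = -3*δ/2 - 6/23.
Order-3 pole: residue = g''(a)/2; g''(11/5) = 0, so the residue is 0.

Radius of convergence at 0: 11/5.
At 11/5: a pole of order 3; residue 0.


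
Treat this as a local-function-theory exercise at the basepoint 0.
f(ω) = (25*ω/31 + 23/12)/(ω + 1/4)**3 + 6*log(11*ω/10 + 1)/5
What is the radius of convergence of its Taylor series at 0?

The radius of convergence is 1/4.

Denominator factor (ω + 1/4)^3: pole of order 3 at -1/4, modulus 1/4.
Branch term (6/5)*log(1 - ω/(-10/11)): its argument vanishes at ω = -10/11, a logarithmic branch point, modulus 10/11.
The radius of convergence is the smallest modulus among the singular points: 1/4.


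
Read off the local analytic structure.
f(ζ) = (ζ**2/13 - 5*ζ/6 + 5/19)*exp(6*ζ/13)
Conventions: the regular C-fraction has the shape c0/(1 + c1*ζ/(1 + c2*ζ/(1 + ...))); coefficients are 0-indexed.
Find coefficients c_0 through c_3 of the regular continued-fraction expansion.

The regular C-fraction coefficients are [5/19, 211/78, -254933/82290, 96590124/3496406095].

Taylor coefficients (expand at 0): a_0 = 5/19, a_1 = -1055/1482, a_2 = -898/3211, a_3 = -2043/41743.
c0 = a_0 = 5/19. Peel one level at a time: if S = 1 + c*ζ/S' with S'(0) = 1, then c is the ζ-coefficient of S and S' = c*ζ/(S - 1).
S_1 = c0/f = 1 + (211/78)*ζ + (254933/30420)*ζ^2 + ...; c1 = 211/78.
S_2 = c1*ζ/(S_1 - 1) = 1 + (-254933/82290)*ζ + (16098354/188101225)*ζ^2 + ...; c2 = -254933/82290.
S_3 = c2*ζ/(S_2 - 1) = 1 + (96590124/3496406095)*ζ + ...; c3 = 96590124/3496406095.


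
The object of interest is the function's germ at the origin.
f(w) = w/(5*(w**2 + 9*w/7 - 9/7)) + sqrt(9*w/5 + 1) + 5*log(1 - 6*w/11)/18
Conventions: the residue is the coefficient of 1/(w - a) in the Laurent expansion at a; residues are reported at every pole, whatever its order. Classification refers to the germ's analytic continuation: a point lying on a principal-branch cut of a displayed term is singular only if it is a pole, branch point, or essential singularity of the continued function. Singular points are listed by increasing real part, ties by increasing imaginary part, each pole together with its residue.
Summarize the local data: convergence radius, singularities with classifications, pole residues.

Radius of convergence at 0: 5/9.
At -9/14 - (3/14)*sqrt(37): a pole of order 1; residue 1/10 + (3/370)*sqrt(37).
At -5/9: an algebraic (square-root) branch point.
At -9/14 + (3/14)*sqrt(37): a pole of order 1; residue 1/10 - (3/370)*sqrt(37).
At 11/6: a logarithmic branch point.


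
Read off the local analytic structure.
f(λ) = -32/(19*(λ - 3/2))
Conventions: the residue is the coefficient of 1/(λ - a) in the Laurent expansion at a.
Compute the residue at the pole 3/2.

At the order-1 pole 3/2 set g(λ) = (λ - (3/2))*f(λ) = -32/19.
Simple pole: residue = g(a) at a = 3/2, which is -32/19.

The residue is -32/19.


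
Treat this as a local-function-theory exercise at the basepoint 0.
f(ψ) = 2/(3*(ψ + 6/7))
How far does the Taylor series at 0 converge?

Denominator factor (ψ + 6/7): pole of order 1 at -6/7, modulus 6/7.
The radius of convergence is the smallest modulus among the singular points: 6/7.

The radius of convergence is 6/7.


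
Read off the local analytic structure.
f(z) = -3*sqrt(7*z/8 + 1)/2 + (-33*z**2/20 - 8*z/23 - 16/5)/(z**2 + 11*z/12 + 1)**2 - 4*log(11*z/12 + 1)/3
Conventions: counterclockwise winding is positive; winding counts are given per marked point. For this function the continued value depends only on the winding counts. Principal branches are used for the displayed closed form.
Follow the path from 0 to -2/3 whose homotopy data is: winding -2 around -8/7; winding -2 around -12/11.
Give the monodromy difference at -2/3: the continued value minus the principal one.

Continued minus principal equals (16/3)*pi*i.

The rational part is single-valued and drops out of the difference; each branch term changes only by its own monodromy.
(-3/2)*sqrt(1 - z/(-8/7)): winding -2 is even, the square root returns to the same sheet, contribution 0.
(-4/3)*log(1 - z/(-12/11)): each positive loop around -12/11 adds 2*pi*i to the log, so winding -2 contributes (-4/3)*(-2)*2*pi*i = (16/3)*pi*i.
Summing the contributions at z = -2/3 gives (16/3)*pi*i.


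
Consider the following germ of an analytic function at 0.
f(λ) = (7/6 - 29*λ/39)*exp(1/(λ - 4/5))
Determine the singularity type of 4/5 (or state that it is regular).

The point is an essential singularity.

The exponent 1/(λ - (4/5)) has a pole at 4/5, so exp(1/(λ - (4/5))) takes every nonzero value near it: an essential singularity (not a pole of any order).


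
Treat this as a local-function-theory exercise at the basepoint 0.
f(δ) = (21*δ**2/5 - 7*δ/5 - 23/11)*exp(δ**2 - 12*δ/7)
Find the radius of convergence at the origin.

The factor exp(δ**2 - 12*δ/7) is entire and contributes no finite singular point.
The polynomial part has no poles.
No finite singular points: the Taylor series at 0 converges everywhere.

The radius of convergence is infinite.


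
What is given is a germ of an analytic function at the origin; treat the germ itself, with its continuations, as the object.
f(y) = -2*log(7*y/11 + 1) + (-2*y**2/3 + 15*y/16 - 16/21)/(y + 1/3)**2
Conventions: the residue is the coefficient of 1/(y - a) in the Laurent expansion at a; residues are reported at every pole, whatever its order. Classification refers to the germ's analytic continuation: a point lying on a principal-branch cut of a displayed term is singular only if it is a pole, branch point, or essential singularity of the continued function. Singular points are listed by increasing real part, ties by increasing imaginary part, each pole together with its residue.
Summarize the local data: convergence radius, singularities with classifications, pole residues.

Denominator factor (y + 1/3)^2: pole of order 2 at -1/3, modulus 1/3.
Branch term (-2)*log(1 - y/(-11/7)): its argument vanishes at y = -11/7, a logarithmic branch point, modulus 11/7.
The radius of convergence is the smallest modulus among the singular points: 1/3.
The branch term is analytic at -1/3 and contributes nothing to the residue; only the rational part matters.
At the order-2 pole -1/3 set g(y) = (y - (-1/3))^2*(rational part) = -2*y**2/3 + 15*y/16 - 16/21.
Order-2 pole: residue = g'(a); g'(-1/3) = 199/144, so the residue is 199/144.
List the singular points by increasing real part (a conjugate pair: the negative imaginary part first).

Radius of convergence at 0: 1/3.
At -11/7: a logarithmic branch point.
At -1/3: a pole of order 2; residue 199/144.


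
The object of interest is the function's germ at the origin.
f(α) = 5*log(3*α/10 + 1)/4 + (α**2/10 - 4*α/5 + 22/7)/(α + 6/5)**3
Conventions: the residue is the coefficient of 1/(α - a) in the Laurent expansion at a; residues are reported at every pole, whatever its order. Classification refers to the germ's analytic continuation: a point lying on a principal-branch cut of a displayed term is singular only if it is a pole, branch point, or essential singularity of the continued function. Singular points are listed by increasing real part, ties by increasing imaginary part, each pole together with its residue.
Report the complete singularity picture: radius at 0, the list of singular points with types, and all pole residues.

Denominator factor (α + 6/5)^3: pole of order 3 at -6/5, modulus 6/5.
Branch term (5/4)*log(1 - α/(-10/3)): its argument vanishes at α = -10/3, a logarithmic branch point, modulus 10/3.
The radius of convergence is the smallest modulus among the singular points: 6/5.
The branch term is analytic at -6/5 and contributes nothing to the residue; only the rational part matters.
At the order-3 pole -6/5 set g(α) = (α - (-6/5))^3*(rational part) = α**2/10 - 4*α/5 + 22/7.
Order-3 pole: residue = g''(a)/2; g''(-6/5) = 1/5, so the residue is 1/10.
List the singular points by increasing real part (a conjugate pair: the negative imaginary part first).

Radius of convergence at 0: 6/5.
At -10/3: a logarithmic branch point.
At -6/5: a pole of order 3; residue 1/10.


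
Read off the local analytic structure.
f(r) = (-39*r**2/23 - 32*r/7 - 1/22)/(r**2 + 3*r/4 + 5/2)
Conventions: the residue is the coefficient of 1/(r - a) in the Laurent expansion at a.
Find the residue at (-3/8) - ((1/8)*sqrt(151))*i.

The factor r**2 + 3*r/4 + 5/2 splits as (r - a)(r - a') with a = (-3/8) - ((1/8)*sqrt(151))*i, a' = (-3/8) + ((1/8)*sqrt(151))*i. At the order-1 pole a set g(r) = (r - a)*f(r) = [-39*r**2/23 - 32*r/7 - 1/22] / (r - a').
Simple pole: residue = g(a) at a = (-3/8) - ((1/8)*sqrt(151))*i, which is (-2125/1288) + ((307789/2139368)*sqrt(151))*i.

The residue is (-2125/1288) + ((307789/2139368)*sqrt(151))*i.


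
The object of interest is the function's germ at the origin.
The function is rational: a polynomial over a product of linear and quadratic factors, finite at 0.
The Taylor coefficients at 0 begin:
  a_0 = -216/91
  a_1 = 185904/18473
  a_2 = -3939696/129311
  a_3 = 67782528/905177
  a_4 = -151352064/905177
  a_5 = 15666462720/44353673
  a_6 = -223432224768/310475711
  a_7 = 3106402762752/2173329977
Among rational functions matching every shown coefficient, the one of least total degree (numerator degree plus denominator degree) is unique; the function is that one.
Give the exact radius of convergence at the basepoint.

The radius of convergence is 7/12.

No rational of total degree below 4 reproduces all 8 coefficients; solving the [2/2] Pade equations on them gives f(n) = (-n**2 + 19*n/29 - 21/26)/(n + 7/12)**2, whose expansion matches every shown term.
Denominator factor (n + 7/12)^2: pole of order 2 at -7/12, modulus 7/12.
The radius of convergence is the smallest modulus among the singular points: 7/12.


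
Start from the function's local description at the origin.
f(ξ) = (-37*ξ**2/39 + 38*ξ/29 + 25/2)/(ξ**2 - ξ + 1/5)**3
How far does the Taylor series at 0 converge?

The radius of convergence is 1/2 - (1/10)*sqrt(5).

Denominator factor (ξ**2 - ξ + 1/5)^3: discriminant 1/5, real irrational roots 1/2 + (1/10)*sqrt(5) and 1/2 - (1/10)*sqrt(5); poles of order 3, moduli 1/2 + (1/10)*sqrt(5) and 1/2 - (1/10)*sqrt(5).
The radius of convergence is the smallest modulus among the singular points: 1/2 - (1/10)*sqrt(5).


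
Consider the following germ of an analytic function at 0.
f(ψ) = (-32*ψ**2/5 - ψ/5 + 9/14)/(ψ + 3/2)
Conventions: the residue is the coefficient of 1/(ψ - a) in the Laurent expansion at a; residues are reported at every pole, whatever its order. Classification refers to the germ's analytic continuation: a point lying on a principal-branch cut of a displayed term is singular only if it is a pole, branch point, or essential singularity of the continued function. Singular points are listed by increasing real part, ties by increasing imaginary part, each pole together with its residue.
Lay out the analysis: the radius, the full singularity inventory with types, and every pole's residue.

Radius of convergence at 0: 3/2.
At -3/2: a pole of order 1; residue -471/35.

Denominator factor (ψ + 3/2): pole of order 1 at -3/2, modulus 3/2.
The radius of convergence is the smallest modulus among the singular points: 3/2.
At the order-1 pole -3/2 set g(ψ) = (ψ - (-3/2))*f(ψ) = -32*ψ**2/5 - ψ/5 + 9/14.
Simple pole: residue = g(a) at a = -3/2, which is -471/35.


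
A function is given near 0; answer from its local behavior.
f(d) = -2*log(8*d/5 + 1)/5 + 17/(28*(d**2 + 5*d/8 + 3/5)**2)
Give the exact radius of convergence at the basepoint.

Denominator factor (d**2 + 5*d/8 + 3/5)^2: discriminant -643/320, complex-conjugate roots (-5/16) + ((1/80)*sqrt(3215))*i and (-5/16) - ((1/80)*sqrt(3215))*i; poles of order 2, moduli (1/5)*sqrt(15) and (1/5)*sqrt(15).
Branch term (-2/5)*log(1 - d/(-5/8)): its argument vanishes at d = -5/8, a logarithmic branch point, modulus 5/8.
The radius of convergence is the smallest modulus among the singular points: 5/8.

The radius of convergence is 5/8.
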